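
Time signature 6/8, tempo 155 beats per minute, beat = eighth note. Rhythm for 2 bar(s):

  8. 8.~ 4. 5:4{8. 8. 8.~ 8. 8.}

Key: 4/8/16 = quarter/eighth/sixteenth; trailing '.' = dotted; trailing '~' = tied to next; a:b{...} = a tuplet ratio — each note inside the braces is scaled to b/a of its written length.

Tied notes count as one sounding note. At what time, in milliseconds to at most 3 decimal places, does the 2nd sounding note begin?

note 2 onset = 3/2b = 580.645ms

1. 0.0ms @ 0 + 580.645ms (3/2)
2. 580.645ms @ 3/2 + 1741.935ms (9/2)
3. 2322.581ms @ 6 + 464.516ms (6/5)
4. 2787.097ms @ 36/5 + 464.516ms (6/5)
5. 3251.613ms @ 42/5 + 929.032ms (12/5)
6. 4180.645ms @ 54/5 + 464.516ms (6/5)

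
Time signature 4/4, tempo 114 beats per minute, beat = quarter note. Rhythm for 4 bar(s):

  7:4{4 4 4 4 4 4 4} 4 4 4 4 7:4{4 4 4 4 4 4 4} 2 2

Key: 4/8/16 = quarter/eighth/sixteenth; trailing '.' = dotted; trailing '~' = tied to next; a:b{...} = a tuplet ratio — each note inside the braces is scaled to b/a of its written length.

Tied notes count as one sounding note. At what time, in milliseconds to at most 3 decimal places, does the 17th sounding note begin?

1. 0.0ms @ 0 + 300.752ms (4/7)
2. 300.752ms @ 4/7 + 300.752ms (4/7)
3. 601.504ms @ 8/7 + 300.752ms (4/7)
4. 902.256ms @ 12/7 + 300.752ms (4/7)
5. 1203.008ms @ 16/7 + 300.752ms (4/7)
6. 1503.759ms @ 20/7 + 300.752ms (4/7)
7. 1804.511ms @ 24/7 + 300.752ms (4/7)
8. 2105.263ms @ 4 + 526.316ms (1)
9. 2631.579ms @ 5 + 526.316ms (1)
10. 3157.895ms @ 6 + 526.316ms (1)
11. 3684.211ms @ 7 + 526.316ms (1)
12. 4210.526ms @ 8 + 300.752ms (4/7)
13. 4511.278ms @ 60/7 + 300.752ms (4/7)
14. 4812.03ms @ 64/7 + 300.752ms (4/7)
15. 5112.782ms @ 68/7 + 300.752ms (4/7)
16. 5413.534ms @ 72/7 + 300.752ms (4/7)
17. 5714.286ms @ 76/7 + 300.752ms (4/7)
18. 6015.038ms @ 80/7 + 300.752ms (4/7)
19. 6315.789ms @ 12 + 1052.632ms (2)
20. 7368.421ms @ 14 + 1052.632ms (2)

note 17 onset = 76/7b = 5714.286ms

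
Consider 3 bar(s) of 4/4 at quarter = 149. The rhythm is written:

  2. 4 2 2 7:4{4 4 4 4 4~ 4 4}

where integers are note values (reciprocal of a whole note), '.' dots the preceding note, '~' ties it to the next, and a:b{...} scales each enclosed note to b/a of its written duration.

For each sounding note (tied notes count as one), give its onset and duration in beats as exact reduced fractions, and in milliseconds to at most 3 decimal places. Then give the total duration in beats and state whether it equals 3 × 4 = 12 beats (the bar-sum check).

1) 0.0ms=0b +1208.054ms=3b
2) 1208.054ms=3b +402.685ms=1b
3) 1610.738ms=4b +805.369ms=2b
4) 2416.107ms=6b +805.369ms=2b
5) 3221.477ms=8b +230.105ms=4/7b
6) 3451.582ms=60/7b +230.105ms=4/7b
7) 3681.687ms=64/7b +230.105ms=4/7b
8) 3911.793ms=68/7b +230.105ms=4/7b
9) 4141.898ms=72/7b +460.211ms=8/7b
10) 4602.109ms=80/7b +230.105ms=4/7b
Σ=12b of 12 (149bpm 4/4) — PASS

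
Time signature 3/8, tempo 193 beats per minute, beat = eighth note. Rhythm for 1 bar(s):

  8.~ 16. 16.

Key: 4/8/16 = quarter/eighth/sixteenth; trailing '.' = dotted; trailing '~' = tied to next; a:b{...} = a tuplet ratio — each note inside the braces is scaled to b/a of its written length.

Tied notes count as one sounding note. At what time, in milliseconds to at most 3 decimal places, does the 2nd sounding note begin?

note 2 onset = 9/4b = 699.482ms

1. 0.0ms @ 0 + 699.482ms (9/4)
2. 699.482ms @ 9/4 + 233.161ms (3/4)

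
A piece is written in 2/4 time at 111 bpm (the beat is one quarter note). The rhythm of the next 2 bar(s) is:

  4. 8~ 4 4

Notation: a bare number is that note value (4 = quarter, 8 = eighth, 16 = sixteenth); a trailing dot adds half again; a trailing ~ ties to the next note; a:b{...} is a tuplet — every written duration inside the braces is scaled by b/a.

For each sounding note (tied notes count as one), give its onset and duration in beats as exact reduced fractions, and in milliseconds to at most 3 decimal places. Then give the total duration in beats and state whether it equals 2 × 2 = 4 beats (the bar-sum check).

1) 0.0ms=0b +810.811ms=3/2b
2) 810.811ms=3/2b +810.811ms=3/2b
3) 1621.622ms=3b +540.541ms=1b
Σ=4b of 4 (111bpm 2/4) — PASS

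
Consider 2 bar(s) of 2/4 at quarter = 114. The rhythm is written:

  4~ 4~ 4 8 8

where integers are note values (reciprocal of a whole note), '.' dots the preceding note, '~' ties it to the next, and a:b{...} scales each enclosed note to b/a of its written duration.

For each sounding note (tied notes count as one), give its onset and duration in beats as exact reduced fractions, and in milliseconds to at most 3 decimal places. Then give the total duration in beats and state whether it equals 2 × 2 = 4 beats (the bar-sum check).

1) 0.0ms=0b +1578.947ms=3b
2) 1578.947ms=3b +263.158ms=1/2b
3) 1842.105ms=7/2b +263.158ms=1/2b
Σ=4b of 4 (114bpm 2/4) — PASS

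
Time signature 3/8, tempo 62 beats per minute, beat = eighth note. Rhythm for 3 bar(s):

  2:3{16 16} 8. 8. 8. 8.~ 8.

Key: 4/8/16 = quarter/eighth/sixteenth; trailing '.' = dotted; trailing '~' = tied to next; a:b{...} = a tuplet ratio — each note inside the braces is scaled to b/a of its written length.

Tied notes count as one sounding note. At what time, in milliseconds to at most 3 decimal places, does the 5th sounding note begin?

note 5 onset = 9/2b = 4354.839ms

1. 0.0ms @ 0 + 725.806ms (3/4)
2. 725.806ms @ 3/4 + 725.806ms (3/4)
3. 1451.613ms @ 3/2 + 1451.613ms (3/2)
4. 2903.226ms @ 3 + 1451.613ms (3/2)
5. 4354.839ms @ 9/2 + 1451.613ms (3/2)
6. 5806.452ms @ 6 + 2903.226ms (3)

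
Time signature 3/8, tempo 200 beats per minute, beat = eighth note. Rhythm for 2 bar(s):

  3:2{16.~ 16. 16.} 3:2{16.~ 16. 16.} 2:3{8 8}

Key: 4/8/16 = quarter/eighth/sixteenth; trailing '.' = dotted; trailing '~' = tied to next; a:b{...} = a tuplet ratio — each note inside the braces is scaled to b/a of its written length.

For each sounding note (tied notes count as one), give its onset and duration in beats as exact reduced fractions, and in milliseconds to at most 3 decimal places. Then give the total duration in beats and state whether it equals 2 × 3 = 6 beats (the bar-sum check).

1) 0.0ms=0b +300.0ms=1b
2) 300.0ms=1b +150.0ms=1/2b
3) 450.0ms=3/2b +300.0ms=1b
4) 750.0ms=5/2b +150.0ms=1/2b
5) 900.0ms=3b +450.0ms=3/2b
6) 1350.0ms=9/2b +450.0ms=3/2b
Σ=6b of 6 (200bpm 3/8) — PASS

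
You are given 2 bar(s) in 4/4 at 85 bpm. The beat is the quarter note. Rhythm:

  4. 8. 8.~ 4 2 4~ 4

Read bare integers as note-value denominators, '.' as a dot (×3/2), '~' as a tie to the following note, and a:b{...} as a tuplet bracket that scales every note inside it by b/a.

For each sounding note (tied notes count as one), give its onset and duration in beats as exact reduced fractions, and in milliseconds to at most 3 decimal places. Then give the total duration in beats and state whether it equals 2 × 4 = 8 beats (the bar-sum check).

1) 0.0ms=0b +1058.824ms=3/2b
2) 1058.824ms=3/2b +529.412ms=3/4b
3) 1588.235ms=9/4b +1235.294ms=7/4b
4) 2823.529ms=4b +1411.765ms=2b
5) 4235.294ms=6b +1411.765ms=2b
Σ=8b of 8 (85bpm 4/4) — PASS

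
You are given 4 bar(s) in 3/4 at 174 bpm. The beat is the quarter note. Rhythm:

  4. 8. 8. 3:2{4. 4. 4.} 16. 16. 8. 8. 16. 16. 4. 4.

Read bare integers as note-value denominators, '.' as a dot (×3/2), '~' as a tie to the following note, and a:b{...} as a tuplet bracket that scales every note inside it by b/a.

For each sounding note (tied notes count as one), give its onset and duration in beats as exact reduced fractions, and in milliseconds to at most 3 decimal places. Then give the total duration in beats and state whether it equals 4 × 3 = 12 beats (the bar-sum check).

1) 0.0ms=0b +517.241ms=3/2b
2) 517.241ms=3/2b +258.621ms=3/4b
3) 775.862ms=9/4b +258.621ms=3/4b
4) 1034.483ms=3b +344.828ms=1b
5) 1379.31ms=4b +344.828ms=1b
6) 1724.138ms=5b +344.828ms=1b
7) 2068.966ms=6b +129.31ms=3/8b
8) 2198.276ms=51/8b +129.31ms=3/8b
9) 2327.586ms=27/4b +258.621ms=3/4b
10) 2586.207ms=15/2b +258.621ms=3/4b
11) 2844.828ms=33/4b +129.31ms=3/8b
12) 2974.138ms=69/8b +129.31ms=3/8b
13) 3103.448ms=9b +517.241ms=3/2b
14) 3620.69ms=21/2b +517.241ms=3/2b
Σ=12b of 12 (174bpm 3/4) — PASS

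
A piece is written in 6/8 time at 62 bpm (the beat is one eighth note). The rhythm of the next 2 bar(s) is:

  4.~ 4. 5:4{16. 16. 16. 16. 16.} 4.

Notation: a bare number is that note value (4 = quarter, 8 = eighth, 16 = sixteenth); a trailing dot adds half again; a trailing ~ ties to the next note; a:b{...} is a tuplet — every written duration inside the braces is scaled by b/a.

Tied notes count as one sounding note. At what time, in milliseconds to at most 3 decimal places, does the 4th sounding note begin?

note 4 onset = 36/5b = 6967.742ms

1. 0.0ms @ 0 + 5806.452ms (6)
2. 5806.452ms @ 6 + 580.645ms (3/5)
3. 6387.097ms @ 33/5 + 580.645ms (3/5)
4. 6967.742ms @ 36/5 + 580.645ms (3/5)
5. 7548.387ms @ 39/5 + 580.645ms (3/5)
6. 8129.032ms @ 42/5 + 580.645ms (3/5)
7. 8709.677ms @ 9 + 2903.226ms (3)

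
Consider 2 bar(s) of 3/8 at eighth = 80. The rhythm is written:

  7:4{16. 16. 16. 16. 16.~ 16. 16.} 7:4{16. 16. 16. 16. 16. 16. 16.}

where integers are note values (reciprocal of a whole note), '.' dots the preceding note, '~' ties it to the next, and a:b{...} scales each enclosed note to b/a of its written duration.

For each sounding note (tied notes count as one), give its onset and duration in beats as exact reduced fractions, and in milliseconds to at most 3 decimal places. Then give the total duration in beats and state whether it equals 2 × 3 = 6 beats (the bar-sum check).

1) 0.0ms=0b +321.429ms=3/7b
2) 321.429ms=3/7b +321.429ms=3/7b
3) 642.857ms=6/7b +321.429ms=3/7b
4) 964.286ms=9/7b +321.429ms=3/7b
5) 1285.714ms=12/7b +642.857ms=6/7b
6) 1928.571ms=18/7b +321.429ms=3/7b
7) 2250.0ms=3b +321.429ms=3/7b
8) 2571.429ms=24/7b +321.429ms=3/7b
9) 2892.857ms=27/7b +321.429ms=3/7b
10) 3214.286ms=30/7b +321.429ms=3/7b
11) 3535.714ms=33/7b +321.429ms=3/7b
12) 3857.143ms=36/7b +321.429ms=3/7b
13) 4178.571ms=39/7b +321.429ms=3/7b
Σ=6b of 6 (80bpm 3/8) — PASS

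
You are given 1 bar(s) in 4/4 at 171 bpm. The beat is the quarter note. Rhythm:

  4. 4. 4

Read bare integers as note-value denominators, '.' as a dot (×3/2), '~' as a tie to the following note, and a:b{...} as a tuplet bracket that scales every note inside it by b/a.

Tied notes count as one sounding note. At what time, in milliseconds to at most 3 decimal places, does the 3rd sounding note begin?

1. 0.0ms @ 0 + 526.316ms (3/2)
2. 526.316ms @ 3/2 + 526.316ms (3/2)
3. 1052.632ms @ 3 + 350.877ms (1)

note 3 onset = 3b = 1052.632ms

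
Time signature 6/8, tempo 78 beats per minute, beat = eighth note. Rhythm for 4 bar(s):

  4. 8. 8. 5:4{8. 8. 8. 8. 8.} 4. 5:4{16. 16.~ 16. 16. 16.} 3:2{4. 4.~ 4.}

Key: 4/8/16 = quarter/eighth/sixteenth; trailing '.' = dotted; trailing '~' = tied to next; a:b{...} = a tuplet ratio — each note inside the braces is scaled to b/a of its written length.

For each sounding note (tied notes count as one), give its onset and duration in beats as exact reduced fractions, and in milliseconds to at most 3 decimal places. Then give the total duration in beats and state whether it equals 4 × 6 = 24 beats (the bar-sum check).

1) 0.0ms=0b +2307.692ms=3b
2) 2307.692ms=3b +1153.846ms=3/2b
3) 3461.538ms=9/2b +1153.846ms=3/2b
4) 4615.385ms=6b +923.077ms=6/5b
5) 5538.462ms=36/5b +923.077ms=6/5b
6) 6461.538ms=42/5b +923.077ms=6/5b
7) 7384.615ms=48/5b +923.077ms=6/5b
8) 8307.692ms=54/5b +923.077ms=6/5b
9) 9230.769ms=12b +2307.692ms=3b
10) 11538.462ms=15b +461.538ms=3/5b
11) 12000.0ms=78/5b +923.077ms=6/5b
12) 12923.077ms=84/5b +461.538ms=3/5b
13) 13384.615ms=87/5b +461.538ms=3/5b
14) 13846.154ms=18b +1538.462ms=2b
15) 15384.615ms=20b +3076.923ms=4b
Σ=24b of 24 (78bpm 6/8) — PASS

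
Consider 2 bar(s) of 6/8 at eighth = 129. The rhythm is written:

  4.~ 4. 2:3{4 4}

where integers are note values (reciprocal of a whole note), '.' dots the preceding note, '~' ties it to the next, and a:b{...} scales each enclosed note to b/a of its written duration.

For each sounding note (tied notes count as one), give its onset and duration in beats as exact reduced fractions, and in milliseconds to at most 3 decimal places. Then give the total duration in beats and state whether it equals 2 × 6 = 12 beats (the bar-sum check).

1) 0.0ms=0b +2790.698ms=6b
2) 2790.698ms=6b +1395.349ms=3b
3) 4186.047ms=9b +1395.349ms=3b
Σ=12b of 12 (129bpm 6/8) — PASS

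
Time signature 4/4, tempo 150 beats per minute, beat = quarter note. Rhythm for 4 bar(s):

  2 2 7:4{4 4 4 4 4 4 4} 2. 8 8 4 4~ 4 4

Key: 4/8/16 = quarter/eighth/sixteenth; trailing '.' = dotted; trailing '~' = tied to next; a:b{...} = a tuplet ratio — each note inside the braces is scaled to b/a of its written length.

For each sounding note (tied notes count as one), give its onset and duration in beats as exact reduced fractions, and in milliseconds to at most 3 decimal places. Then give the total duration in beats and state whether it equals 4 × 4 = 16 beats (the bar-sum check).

1) 0.0ms=0b +800.0ms=2b
2) 800.0ms=2b +800.0ms=2b
3) 1600.0ms=4b +228.571ms=4/7b
4) 1828.571ms=32/7b +228.571ms=4/7b
5) 2057.143ms=36/7b +228.571ms=4/7b
6) 2285.714ms=40/7b +228.571ms=4/7b
7) 2514.286ms=44/7b +228.571ms=4/7b
8) 2742.857ms=48/7b +228.571ms=4/7b
9) 2971.429ms=52/7b +228.571ms=4/7b
10) 3200.0ms=8b +1200.0ms=3b
11) 4400.0ms=11b +200.0ms=1/2b
12) 4600.0ms=23/2b +200.0ms=1/2b
13) 4800.0ms=12b +400.0ms=1b
14) 5200.0ms=13b +800.0ms=2b
15) 6000.0ms=15b +400.0ms=1b
Σ=16b of 16 (150bpm 4/4) — PASS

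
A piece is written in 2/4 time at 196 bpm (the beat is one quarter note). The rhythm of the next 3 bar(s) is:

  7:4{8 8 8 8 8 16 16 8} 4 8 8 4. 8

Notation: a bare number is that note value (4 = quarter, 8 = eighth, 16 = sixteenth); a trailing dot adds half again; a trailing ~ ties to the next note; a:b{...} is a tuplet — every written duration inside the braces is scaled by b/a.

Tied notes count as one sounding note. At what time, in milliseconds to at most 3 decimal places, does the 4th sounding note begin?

1. 0.0ms @ 0 + 87.464ms (2/7)
2. 87.464ms @ 2/7 + 87.464ms (2/7)
3. 174.927ms @ 4/7 + 87.464ms (2/7)
4. 262.391ms @ 6/7 + 87.464ms (2/7)
5. 349.854ms @ 8/7 + 87.464ms (2/7)
6. 437.318ms @ 10/7 + 43.732ms (1/7)
7. 481.05ms @ 11/7 + 43.732ms (1/7)
8. 524.781ms @ 12/7 + 87.464ms (2/7)
9. 612.245ms @ 2 + 306.122ms (1)
10. 918.367ms @ 3 + 153.061ms (1/2)
11. 1071.429ms @ 7/2 + 153.061ms (1/2)
12. 1224.49ms @ 4 + 459.184ms (3/2)
13. 1683.673ms @ 11/2 + 153.061ms (1/2)

note 4 onset = 6/7b = 262.391ms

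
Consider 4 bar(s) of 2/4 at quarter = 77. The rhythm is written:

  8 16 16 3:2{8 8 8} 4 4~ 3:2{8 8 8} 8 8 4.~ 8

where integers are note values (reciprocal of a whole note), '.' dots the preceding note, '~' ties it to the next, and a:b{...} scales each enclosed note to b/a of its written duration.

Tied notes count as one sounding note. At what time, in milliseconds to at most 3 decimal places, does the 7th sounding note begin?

note 7 onset = 2b = 1558.442ms

1. 0.0ms @ 0 + 389.61ms (1/2)
2. 389.61ms @ 1/2 + 194.805ms (1/4)
3. 584.416ms @ 3/4 + 194.805ms (1/4)
4. 779.221ms @ 1 + 259.74ms (1/3)
5. 1038.961ms @ 4/3 + 259.74ms (1/3)
6. 1298.701ms @ 5/3 + 259.74ms (1/3)
7. 1558.442ms @ 2 + 779.221ms (1)
8. 2337.662ms @ 3 + 1038.961ms (4/3)
9. 3376.623ms @ 13/3 + 259.74ms (1/3)
10. 3636.364ms @ 14/3 + 259.74ms (1/3)
11. 3896.104ms @ 5 + 389.61ms (1/2)
12. 4285.714ms @ 11/2 + 389.61ms (1/2)
13. 4675.325ms @ 6 + 1558.442ms (2)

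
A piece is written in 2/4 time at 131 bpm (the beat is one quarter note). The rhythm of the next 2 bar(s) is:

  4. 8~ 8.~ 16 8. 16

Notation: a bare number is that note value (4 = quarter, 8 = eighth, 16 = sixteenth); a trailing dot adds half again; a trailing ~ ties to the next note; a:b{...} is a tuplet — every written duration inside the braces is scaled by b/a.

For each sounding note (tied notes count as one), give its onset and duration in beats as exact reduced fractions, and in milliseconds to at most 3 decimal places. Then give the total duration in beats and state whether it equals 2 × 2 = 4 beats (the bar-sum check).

1) 0.0ms=0b +687.023ms=3/2b
2) 687.023ms=3/2b +687.023ms=3/2b
3) 1374.046ms=3b +343.511ms=3/4b
4) 1717.557ms=15/4b +114.504ms=1/4b
Σ=4b of 4 (131bpm 2/4) — PASS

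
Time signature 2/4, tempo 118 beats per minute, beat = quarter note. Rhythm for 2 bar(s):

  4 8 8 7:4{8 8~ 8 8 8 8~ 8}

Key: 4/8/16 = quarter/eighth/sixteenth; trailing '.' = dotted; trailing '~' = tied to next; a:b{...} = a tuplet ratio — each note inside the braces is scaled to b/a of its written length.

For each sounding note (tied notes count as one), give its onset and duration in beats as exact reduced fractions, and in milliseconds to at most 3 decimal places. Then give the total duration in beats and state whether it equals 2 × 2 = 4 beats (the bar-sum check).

1) 0.0ms=0b +508.475ms=1b
2) 508.475ms=1b +254.237ms=1/2b
3) 762.712ms=3/2b +254.237ms=1/2b
4) 1016.949ms=2b +145.278ms=2/7b
5) 1162.228ms=16/7b +290.557ms=4/7b
6) 1452.785ms=20/7b +145.278ms=2/7b
7) 1598.063ms=22/7b +145.278ms=2/7b
8) 1743.341ms=24/7b +290.557ms=4/7b
Σ=4b of 4 (118bpm 2/4) — PASS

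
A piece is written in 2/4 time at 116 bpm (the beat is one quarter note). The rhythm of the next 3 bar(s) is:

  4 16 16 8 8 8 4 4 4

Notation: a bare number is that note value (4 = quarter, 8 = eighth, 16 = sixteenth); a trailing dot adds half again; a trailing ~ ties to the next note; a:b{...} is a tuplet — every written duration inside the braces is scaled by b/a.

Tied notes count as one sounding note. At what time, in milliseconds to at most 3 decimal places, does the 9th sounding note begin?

1. 0.0ms @ 0 + 517.241ms (1)
2. 517.241ms @ 1 + 129.31ms (1/4)
3. 646.552ms @ 5/4 + 129.31ms (1/4)
4. 775.862ms @ 3/2 + 258.621ms (1/2)
5. 1034.483ms @ 2 + 258.621ms (1/2)
6. 1293.103ms @ 5/2 + 258.621ms (1/2)
7. 1551.724ms @ 3 + 517.241ms (1)
8. 2068.966ms @ 4 + 517.241ms (1)
9. 2586.207ms @ 5 + 517.241ms (1)

note 9 onset = 5b = 2586.207ms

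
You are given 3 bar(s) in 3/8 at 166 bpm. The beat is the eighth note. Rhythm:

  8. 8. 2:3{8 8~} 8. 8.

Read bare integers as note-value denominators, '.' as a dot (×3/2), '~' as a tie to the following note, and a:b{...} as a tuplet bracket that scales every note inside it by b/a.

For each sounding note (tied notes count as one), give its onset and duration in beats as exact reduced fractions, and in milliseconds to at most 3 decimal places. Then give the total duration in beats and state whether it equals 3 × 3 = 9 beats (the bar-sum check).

1) 0.0ms=0b +542.169ms=3/2b
2) 542.169ms=3/2b +542.169ms=3/2b
3) 1084.337ms=3b +542.169ms=3/2b
4) 1626.506ms=9/2b +1084.337ms=3b
5) 2710.843ms=15/2b +542.169ms=3/2b
Σ=9b of 9 (166bpm 3/8) — PASS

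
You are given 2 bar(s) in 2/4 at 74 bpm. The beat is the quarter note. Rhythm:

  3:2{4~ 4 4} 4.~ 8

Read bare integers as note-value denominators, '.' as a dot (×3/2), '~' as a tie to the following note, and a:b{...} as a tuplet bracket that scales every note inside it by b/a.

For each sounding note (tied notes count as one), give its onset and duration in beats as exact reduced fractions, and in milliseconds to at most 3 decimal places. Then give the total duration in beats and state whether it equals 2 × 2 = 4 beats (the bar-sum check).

1) 0.0ms=0b +1081.081ms=4/3b
2) 1081.081ms=4/3b +540.541ms=2/3b
3) 1621.622ms=2b +1621.622ms=2b
Σ=4b of 4 (74bpm 2/4) — PASS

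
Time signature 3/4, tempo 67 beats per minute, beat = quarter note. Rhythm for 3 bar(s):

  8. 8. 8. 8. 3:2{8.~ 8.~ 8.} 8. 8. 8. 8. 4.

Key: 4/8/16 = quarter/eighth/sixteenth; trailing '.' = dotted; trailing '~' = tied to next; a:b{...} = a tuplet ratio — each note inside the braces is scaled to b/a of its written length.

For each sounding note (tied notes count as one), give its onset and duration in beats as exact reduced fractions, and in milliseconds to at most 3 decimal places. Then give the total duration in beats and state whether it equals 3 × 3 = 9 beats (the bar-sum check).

1) 0.0ms=0b +671.642ms=3/4b
2) 671.642ms=3/4b +671.642ms=3/4b
3) 1343.284ms=3/2b +671.642ms=3/4b
4) 2014.925ms=9/4b +671.642ms=3/4b
5) 2686.567ms=3b +1343.284ms=3/2b
6) 4029.851ms=9/2b +671.642ms=3/4b
7) 4701.493ms=21/4b +671.642ms=3/4b
8) 5373.134ms=6b +671.642ms=3/4b
9) 6044.776ms=27/4b +671.642ms=3/4b
10) 6716.418ms=15/2b +1343.284ms=3/2b
Σ=9b of 9 (67bpm 3/4) — PASS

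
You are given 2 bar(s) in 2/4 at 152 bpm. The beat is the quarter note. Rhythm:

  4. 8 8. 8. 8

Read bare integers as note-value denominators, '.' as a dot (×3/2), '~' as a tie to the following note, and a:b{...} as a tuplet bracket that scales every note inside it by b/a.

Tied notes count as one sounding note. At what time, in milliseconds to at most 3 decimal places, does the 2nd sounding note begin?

1. 0.0ms @ 0 + 592.105ms (3/2)
2. 592.105ms @ 3/2 + 197.368ms (1/2)
3. 789.474ms @ 2 + 296.053ms (3/4)
4. 1085.526ms @ 11/4 + 296.053ms (3/4)
5. 1381.579ms @ 7/2 + 197.368ms (1/2)

note 2 onset = 3/2b = 592.105ms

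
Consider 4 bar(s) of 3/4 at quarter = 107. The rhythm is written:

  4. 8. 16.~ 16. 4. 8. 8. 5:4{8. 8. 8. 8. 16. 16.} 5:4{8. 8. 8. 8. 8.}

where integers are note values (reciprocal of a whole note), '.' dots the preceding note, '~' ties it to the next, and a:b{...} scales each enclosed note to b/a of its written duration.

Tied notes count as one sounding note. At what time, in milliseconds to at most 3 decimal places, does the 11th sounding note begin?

1. 0.0ms @ 0 + 841.121ms (3/2)
2. 841.121ms @ 3/2 + 420.561ms (3/4)
3. 1261.682ms @ 9/4 + 420.561ms (3/4)
4. 1682.243ms @ 3 + 841.121ms (3/2)
5. 2523.364ms @ 9/2 + 420.561ms (3/4)
6. 2943.925ms @ 21/4 + 420.561ms (3/4)
7. 3364.486ms @ 6 + 336.449ms (3/5)
8. 3700.935ms @ 33/5 + 336.449ms (3/5)
9. 4037.383ms @ 36/5 + 336.449ms (3/5)
10. 4373.832ms @ 39/5 + 336.449ms (3/5)
11. 4710.28ms @ 42/5 + 168.224ms (3/10)
12. 4878.505ms @ 87/10 + 168.224ms (3/10)
13. 5046.729ms @ 9 + 336.449ms (3/5)
14. 5383.178ms @ 48/5 + 336.449ms (3/5)
15. 5719.626ms @ 51/5 + 336.449ms (3/5)
16. 6056.075ms @ 54/5 + 336.449ms (3/5)
17. 6392.523ms @ 57/5 + 336.449ms (3/5)

note 11 onset = 42/5b = 4710.28ms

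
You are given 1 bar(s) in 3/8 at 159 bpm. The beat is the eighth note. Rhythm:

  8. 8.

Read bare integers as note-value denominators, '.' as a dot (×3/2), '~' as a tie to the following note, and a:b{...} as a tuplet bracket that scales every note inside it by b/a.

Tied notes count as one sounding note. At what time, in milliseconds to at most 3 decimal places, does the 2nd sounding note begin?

1. 0.0ms @ 0 + 566.038ms (3/2)
2. 566.038ms @ 3/2 + 566.038ms (3/2)

note 2 onset = 3/2b = 566.038ms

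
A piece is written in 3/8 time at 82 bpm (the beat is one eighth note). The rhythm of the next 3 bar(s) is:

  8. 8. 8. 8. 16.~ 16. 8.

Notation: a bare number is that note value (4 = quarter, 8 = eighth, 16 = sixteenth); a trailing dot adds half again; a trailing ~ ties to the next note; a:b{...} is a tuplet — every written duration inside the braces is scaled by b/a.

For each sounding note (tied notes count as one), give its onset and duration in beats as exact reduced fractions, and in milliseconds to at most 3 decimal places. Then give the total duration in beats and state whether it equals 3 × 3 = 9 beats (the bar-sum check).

1) 0.0ms=0b +1097.561ms=3/2b
2) 1097.561ms=3/2b +1097.561ms=3/2b
3) 2195.122ms=3b +1097.561ms=3/2b
4) 3292.683ms=9/2b +1097.561ms=3/2b
5) 4390.244ms=6b +1097.561ms=3/2b
6) 5487.805ms=15/2b +1097.561ms=3/2b
Σ=9b of 9 (82bpm 3/8) — PASS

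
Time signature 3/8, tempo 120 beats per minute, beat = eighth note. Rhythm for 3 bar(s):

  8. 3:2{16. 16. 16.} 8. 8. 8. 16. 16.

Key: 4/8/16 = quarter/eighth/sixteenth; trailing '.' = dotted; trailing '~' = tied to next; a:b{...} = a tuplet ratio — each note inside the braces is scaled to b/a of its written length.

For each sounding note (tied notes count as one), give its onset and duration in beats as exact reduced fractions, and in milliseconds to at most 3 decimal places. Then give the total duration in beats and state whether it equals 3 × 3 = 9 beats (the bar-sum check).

1) 0.0ms=0b +750.0ms=3/2b
2) 750.0ms=3/2b +250.0ms=1/2b
3) 1000.0ms=2b +250.0ms=1/2b
4) 1250.0ms=5/2b +250.0ms=1/2b
5) 1500.0ms=3b +750.0ms=3/2b
6) 2250.0ms=9/2b +750.0ms=3/2b
7) 3000.0ms=6b +750.0ms=3/2b
8) 3750.0ms=15/2b +375.0ms=3/4b
9) 4125.0ms=33/4b +375.0ms=3/4b
Σ=9b of 9 (120bpm 3/8) — PASS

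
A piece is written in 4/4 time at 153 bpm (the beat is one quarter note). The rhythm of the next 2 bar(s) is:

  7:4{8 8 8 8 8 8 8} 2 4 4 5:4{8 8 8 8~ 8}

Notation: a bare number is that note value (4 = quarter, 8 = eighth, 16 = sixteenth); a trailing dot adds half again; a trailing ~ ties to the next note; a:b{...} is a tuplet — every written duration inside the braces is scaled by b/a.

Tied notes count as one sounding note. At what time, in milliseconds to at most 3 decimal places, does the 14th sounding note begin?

1. 0.0ms @ 0 + 112.045ms (2/7)
2. 112.045ms @ 2/7 + 112.045ms (2/7)
3. 224.09ms @ 4/7 + 112.045ms (2/7)
4. 336.134ms @ 6/7 + 112.045ms (2/7)
5. 448.179ms @ 8/7 + 112.045ms (2/7)
6. 560.224ms @ 10/7 + 112.045ms (2/7)
7. 672.269ms @ 12/7 + 112.045ms (2/7)
8. 784.314ms @ 2 + 784.314ms (2)
9. 1568.627ms @ 4 + 392.157ms (1)
10. 1960.784ms @ 5 + 392.157ms (1)
11. 2352.941ms @ 6 + 156.863ms (2/5)
12. 2509.804ms @ 32/5 + 156.863ms (2/5)
13. 2666.667ms @ 34/5 + 156.863ms (2/5)
14. 2823.529ms @ 36/5 + 313.725ms (4/5)

note 14 onset = 36/5b = 2823.529ms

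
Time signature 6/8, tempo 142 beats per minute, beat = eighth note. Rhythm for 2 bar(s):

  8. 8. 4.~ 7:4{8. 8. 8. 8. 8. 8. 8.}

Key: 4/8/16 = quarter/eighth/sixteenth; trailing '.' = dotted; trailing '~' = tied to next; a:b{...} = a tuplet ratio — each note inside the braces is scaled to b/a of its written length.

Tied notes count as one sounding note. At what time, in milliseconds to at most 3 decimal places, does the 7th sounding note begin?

1. 0.0ms @ 0 + 633.803ms (3/2)
2. 633.803ms @ 3/2 + 633.803ms (3/2)
3. 1267.606ms @ 3 + 1629.779ms (27/7)
4. 2897.384ms @ 48/7 + 362.173ms (6/7)
5. 3259.557ms @ 54/7 + 362.173ms (6/7)
6. 3621.73ms @ 60/7 + 362.173ms (6/7)
7. 3983.903ms @ 66/7 + 362.173ms (6/7)
8. 4346.076ms @ 72/7 + 362.173ms (6/7)
9. 4708.249ms @ 78/7 + 362.173ms (6/7)

note 7 onset = 66/7b = 3983.903ms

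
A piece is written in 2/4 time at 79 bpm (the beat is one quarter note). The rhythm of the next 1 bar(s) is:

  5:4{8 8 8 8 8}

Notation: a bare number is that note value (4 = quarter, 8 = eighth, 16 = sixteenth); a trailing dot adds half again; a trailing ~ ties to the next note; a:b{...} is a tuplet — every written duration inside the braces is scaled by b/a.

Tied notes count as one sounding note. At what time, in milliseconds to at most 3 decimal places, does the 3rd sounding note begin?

note 3 onset = 4/5b = 607.595ms

1. 0.0ms @ 0 + 303.797ms (2/5)
2. 303.797ms @ 2/5 + 303.797ms (2/5)
3. 607.595ms @ 4/5 + 303.797ms (2/5)
4. 911.392ms @ 6/5 + 303.797ms (2/5)
5. 1215.19ms @ 8/5 + 303.797ms (2/5)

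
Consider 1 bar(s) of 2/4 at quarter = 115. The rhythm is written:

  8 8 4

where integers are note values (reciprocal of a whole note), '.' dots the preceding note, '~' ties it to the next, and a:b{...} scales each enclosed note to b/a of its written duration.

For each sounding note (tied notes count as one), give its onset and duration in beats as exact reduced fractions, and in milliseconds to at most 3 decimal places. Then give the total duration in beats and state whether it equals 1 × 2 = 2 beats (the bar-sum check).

1) 0.0ms=0b +260.87ms=1/2b
2) 260.87ms=1/2b +260.87ms=1/2b
3) 521.739ms=1b +521.739ms=1b
Σ=2b of 2 (115bpm 2/4) — PASS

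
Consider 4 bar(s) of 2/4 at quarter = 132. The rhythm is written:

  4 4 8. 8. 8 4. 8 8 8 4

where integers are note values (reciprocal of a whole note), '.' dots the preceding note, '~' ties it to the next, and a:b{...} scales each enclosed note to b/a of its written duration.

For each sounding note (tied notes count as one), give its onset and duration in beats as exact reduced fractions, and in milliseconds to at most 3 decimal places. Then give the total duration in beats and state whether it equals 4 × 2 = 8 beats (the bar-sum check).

1) 0.0ms=0b +454.545ms=1b
2) 454.545ms=1b +454.545ms=1b
3) 909.091ms=2b +340.909ms=3/4b
4) 1250.0ms=11/4b +340.909ms=3/4b
5) 1590.909ms=7/2b +227.273ms=1/2b
6) 1818.182ms=4b +681.818ms=3/2b
7) 2500.0ms=11/2b +227.273ms=1/2b
8) 2727.273ms=6b +227.273ms=1/2b
9) 2954.545ms=13/2b +227.273ms=1/2b
10) 3181.818ms=7b +454.545ms=1b
Σ=8b of 8 (132bpm 2/4) — PASS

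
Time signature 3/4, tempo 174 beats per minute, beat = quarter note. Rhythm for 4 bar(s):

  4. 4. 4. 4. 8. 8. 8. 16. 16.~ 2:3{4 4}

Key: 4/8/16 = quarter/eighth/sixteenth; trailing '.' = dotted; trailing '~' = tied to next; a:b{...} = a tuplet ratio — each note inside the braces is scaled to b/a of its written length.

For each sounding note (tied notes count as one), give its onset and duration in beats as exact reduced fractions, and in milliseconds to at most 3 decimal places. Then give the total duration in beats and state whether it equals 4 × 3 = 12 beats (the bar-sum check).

1) 0.0ms=0b +517.241ms=3/2b
2) 517.241ms=3/2b +517.241ms=3/2b
3) 1034.483ms=3b +517.241ms=3/2b
4) 1551.724ms=9/2b +517.241ms=3/2b
5) 2068.966ms=6b +258.621ms=3/4b
6) 2327.586ms=27/4b +258.621ms=3/4b
7) 2586.207ms=15/2b +258.621ms=3/4b
8) 2844.828ms=33/4b +129.31ms=3/8b
9) 2974.138ms=69/8b +646.552ms=15/8b
10) 3620.69ms=21/2b +517.241ms=3/2b
Σ=12b of 12 (174bpm 3/4) — PASS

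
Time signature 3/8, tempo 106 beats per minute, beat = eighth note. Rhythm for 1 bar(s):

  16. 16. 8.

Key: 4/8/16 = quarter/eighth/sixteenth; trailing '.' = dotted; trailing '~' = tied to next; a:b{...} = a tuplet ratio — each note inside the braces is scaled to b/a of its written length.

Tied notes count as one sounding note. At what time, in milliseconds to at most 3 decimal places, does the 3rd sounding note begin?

note 3 onset = 3/2b = 849.057ms

1. 0.0ms @ 0 + 424.528ms (3/4)
2. 424.528ms @ 3/4 + 424.528ms (3/4)
3. 849.057ms @ 3/2 + 849.057ms (3/2)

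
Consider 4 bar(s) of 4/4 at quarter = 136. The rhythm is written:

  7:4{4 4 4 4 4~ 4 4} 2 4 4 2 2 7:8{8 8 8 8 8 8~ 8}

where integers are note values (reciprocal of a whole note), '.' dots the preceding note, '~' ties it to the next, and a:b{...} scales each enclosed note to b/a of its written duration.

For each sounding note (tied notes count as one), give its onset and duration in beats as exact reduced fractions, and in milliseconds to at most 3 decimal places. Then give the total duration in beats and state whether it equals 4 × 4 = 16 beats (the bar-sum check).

1) 0.0ms=0b +252.101ms=4/7b
2) 252.101ms=4/7b +252.101ms=4/7b
3) 504.202ms=8/7b +252.101ms=4/7b
4) 756.303ms=12/7b +252.101ms=4/7b
5) 1008.403ms=16/7b +504.202ms=8/7b
6) 1512.605ms=24/7b +252.101ms=4/7b
7) 1764.706ms=4b +882.353ms=2b
8) 2647.059ms=6b +441.176ms=1b
9) 3088.235ms=7b +441.176ms=1b
10) 3529.412ms=8b +882.353ms=2b
11) 4411.765ms=10b +882.353ms=2b
12) 5294.118ms=12b +252.101ms=4/7b
13) 5546.218ms=88/7b +252.101ms=4/7b
14) 5798.319ms=92/7b +252.101ms=4/7b
15) 6050.42ms=96/7b +252.101ms=4/7b
16) 6302.521ms=100/7b +252.101ms=4/7b
17) 6554.622ms=104/7b +504.202ms=8/7b
Σ=16b of 16 (136bpm 4/4) — PASS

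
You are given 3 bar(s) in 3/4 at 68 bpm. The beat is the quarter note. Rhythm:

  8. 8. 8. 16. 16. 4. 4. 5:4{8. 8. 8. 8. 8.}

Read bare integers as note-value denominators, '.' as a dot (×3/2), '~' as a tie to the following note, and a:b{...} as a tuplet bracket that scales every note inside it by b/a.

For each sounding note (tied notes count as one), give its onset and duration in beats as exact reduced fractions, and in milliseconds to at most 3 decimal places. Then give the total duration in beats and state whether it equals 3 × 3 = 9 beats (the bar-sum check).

1) 0.0ms=0b +661.765ms=3/4b
2) 661.765ms=3/4b +661.765ms=3/4b
3) 1323.529ms=3/2b +661.765ms=3/4b
4) 1985.294ms=9/4b +330.882ms=3/8b
5) 2316.176ms=21/8b +330.882ms=3/8b
6) 2647.059ms=3b +1323.529ms=3/2b
7) 3970.588ms=9/2b +1323.529ms=3/2b
8) 5294.118ms=6b +529.412ms=3/5b
9) 5823.529ms=33/5b +529.412ms=3/5b
10) 6352.941ms=36/5b +529.412ms=3/5b
11) 6882.353ms=39/5b +529.412ms=3/5b
12) 7411.765ms=42/5b +529.412ms=3/5b
Σ=9b of 9 (68bpm 3/4) — PASS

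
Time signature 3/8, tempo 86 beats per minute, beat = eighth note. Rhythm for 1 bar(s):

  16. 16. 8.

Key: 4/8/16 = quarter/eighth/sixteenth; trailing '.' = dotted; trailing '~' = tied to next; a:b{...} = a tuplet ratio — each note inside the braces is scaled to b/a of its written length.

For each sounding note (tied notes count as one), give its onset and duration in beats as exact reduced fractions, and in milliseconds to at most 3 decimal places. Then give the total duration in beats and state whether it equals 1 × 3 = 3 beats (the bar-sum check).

1) 0.0ms=0b +523.256ms=3/4b
2) 523.256ms=3/4b +523.256ms=3/4b
3) 1046.512ms=3/2b +1046.512ms=3/2b
Σ=3b of 3 (86bpm 3/8) — PASS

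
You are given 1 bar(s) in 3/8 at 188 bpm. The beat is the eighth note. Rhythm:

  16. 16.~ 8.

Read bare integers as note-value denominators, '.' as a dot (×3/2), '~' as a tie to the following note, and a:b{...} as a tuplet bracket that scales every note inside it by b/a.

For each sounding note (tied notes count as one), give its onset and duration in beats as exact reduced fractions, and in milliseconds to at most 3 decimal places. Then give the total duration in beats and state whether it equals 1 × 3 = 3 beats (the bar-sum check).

1) 0.0ms=0b +239.362ms=3/4b
2) 239.362ms=3/4b +718.085ms=9/4b
Σ=3b of 3 (188bpm 3/8) — PASS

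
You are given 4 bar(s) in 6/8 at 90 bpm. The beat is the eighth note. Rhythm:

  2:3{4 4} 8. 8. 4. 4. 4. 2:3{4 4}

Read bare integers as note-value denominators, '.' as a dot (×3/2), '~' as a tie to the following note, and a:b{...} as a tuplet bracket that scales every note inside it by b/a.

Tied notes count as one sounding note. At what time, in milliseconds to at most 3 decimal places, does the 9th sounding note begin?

1. 0.0ms @ 0 + 2000.0ms (3)
2. 2000.0ms @ 3 + 2000.0ms (3)
3. 4000.0ms @ 6 + 1000.0ms (3/2)
4. 5000.0ms @ 15/2 + 1000.0ms (3/2)
5. 6000.0ms @ 9 + 2000.0ms (3)
6. 8000.0ms @ 12 + 2000.0ms (3)
7. 10000.0ms @ 15 + 2000.0ms (3)
8. 12000.0ms @ 18 + 2000.0ms (3)
9. 14000.0ms @ 21 + 2000.0ms (3)

note 9 onset = 21b = 14000.0ms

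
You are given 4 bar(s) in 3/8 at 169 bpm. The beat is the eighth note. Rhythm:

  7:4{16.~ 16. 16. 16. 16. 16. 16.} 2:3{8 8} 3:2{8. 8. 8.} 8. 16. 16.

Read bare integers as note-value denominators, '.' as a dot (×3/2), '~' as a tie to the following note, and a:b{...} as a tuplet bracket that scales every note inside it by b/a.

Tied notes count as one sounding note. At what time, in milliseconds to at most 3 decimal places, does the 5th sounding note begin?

1. 0.0ms @ 0 + 304.311ms (6/7)
2. 304.311ms @ 6/7 + 152.156ms (3/7)
3. 456.467ms @ 9/7 + 152.156ms (3/7)
4. 608.622ms @ 12/7 + 152.156ms (3/7)
5. 760.778ms @ 15/7 + 152.156ms (3/7)
6. 912.933ms @ 18/7 + 152.156ms (3/7)
7. 1065.089ms @ 3 + 532.544ms (3/2)
8. 1597.633ms @ 9/2 + 532.544ms (3/2)
9. 2130.178ms @ 6 + 355.03ms (1)
10. 2485.207ms @ 7 + 355.03ms (1)
11. 2840.237ms @ 8 + 355.03ms (1)
12. 3195.266ms @ 9 + 532.544ms (3/2)
13. 3727.811ms @ 21/2 + 266.272ms (3/4)
14. 3994.083ms @ 45/4 + 266.272ms (3/4)

note 5 onset = 15/7b = 760.778ms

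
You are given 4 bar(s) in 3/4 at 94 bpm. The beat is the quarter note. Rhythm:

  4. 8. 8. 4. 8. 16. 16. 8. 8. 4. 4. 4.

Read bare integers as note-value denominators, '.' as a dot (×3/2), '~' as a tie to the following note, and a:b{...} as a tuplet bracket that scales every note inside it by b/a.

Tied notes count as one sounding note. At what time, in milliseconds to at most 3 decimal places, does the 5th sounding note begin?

note 5 onset = 9/2b = 2872.34ms

1. 0.0ms @ 0 + 957.447ms (3/2)
2. 957.447ms @ 3/2 + 478.723ms (3/4)
3. 1436.17ms @ 9/4 + 478.723ms (3/4)
4. 1914.894ms @ 3 + 957.447ms (3/2)
5. 2872.34ms @ 9/2 + 478.723ms (3/4)
6. 3351.064ms @ 21/4 + 239.362ms (3/8)
7. 3590.426ms @ 45/8 + 239.362ms (3/8)
8. 3829.787ms @ 6 + 478.723ms (3/4)
9. 4308.511ms @ 27/4 + 478.723ms (3/4)
10. 4787.234ms @ 15/2 + 957.447ms (3/2)
11. 5744.681ms @ 9 + 957.447ms (3/2)
12. 6702.128ms @ 21/2 + 957.447ms (3/2)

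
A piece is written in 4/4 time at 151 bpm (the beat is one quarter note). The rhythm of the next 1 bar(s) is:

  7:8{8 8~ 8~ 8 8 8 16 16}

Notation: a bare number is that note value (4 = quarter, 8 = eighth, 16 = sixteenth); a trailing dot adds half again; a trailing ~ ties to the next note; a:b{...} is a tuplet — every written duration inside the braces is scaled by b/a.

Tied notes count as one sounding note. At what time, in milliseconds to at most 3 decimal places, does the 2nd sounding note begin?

1. 0.0ms @ 0 + 227.058ms (4/7)
2. 227.058ms @ 4/7 + 681.173ms (12/7)
3. 908.231ms @ 16/7 + 227.058ms (4/7)
4. 1135.289ms @ 20/7 + 227.058ms (4/7)
5. 1362.346ms @ 24/7 + 113.529ms (2/7)
6. 1475.875ms @ 26/7 + 113.529ms (2/7)

note 2 onset = 4/7b = 227.058ms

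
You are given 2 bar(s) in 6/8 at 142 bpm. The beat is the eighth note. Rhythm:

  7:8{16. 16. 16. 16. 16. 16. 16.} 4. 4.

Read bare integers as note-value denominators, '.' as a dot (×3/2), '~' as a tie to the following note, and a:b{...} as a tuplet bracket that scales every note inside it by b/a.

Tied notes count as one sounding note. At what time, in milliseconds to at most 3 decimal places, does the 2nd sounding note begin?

1. 0.0ms @ 0 + 362.173ms (6/7)
2. 362.173ms @ 6/7 + 362.173ms (6/7)
3. 724.346ms @ 12/7 + 362.173ms (6/7)
4. 1086.519ms @ 18/7 + 362.173ms (6/7)
5. 1448.692ms @ 24/7 + 362.173ms (6/7)
6. 1810.865ms @ 30/7 + 362.173ms (6/7)
7. 2173.038ms @ 36/7 + 362.173ms (6/7)
8. 2535.211ms @ 6 + 1267.606ms (3)
9. 3802.817ms @ 9 + 1267.606ms (3)

note 2 onset = 6/7b = 362.173ms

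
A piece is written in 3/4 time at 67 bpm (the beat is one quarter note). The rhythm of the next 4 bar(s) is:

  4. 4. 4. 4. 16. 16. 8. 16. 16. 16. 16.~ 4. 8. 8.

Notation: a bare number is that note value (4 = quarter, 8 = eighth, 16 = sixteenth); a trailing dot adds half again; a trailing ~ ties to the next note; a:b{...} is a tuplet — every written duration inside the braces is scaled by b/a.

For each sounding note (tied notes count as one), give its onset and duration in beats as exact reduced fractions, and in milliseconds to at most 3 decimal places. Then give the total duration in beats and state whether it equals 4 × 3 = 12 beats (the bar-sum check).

1) 0.0ms=0b +1343.284ms=3/2b
2) 1343.284ms=3/2b +1343.284ms=3/2b
3) 2686.567ms=3b +1343.284ms=3/2b
4) 4029.851ms=9/2b +1343.284ms=3/2b
5) 5373.134ms=6b +335.821ms=3/8b
6) 5708.955ms=51/8b +335.821ms=3/8b
7) 6044.776ms=27/4b +671.642ms=3/4b
8) 6716.418ms=15/2b +335.821ms=3/8b
9) 7052.239ms=63/8b +335.821ms=3/8b
10) 7388.06ms=33/4b +335.821ms=3/8b
11) 7723.881ms=69/8b +1679.104ms=15/8b
12) 9402.985ms=21/2b +671.642ms=3/4b
13) 10074.627ms=45/4b +671.642ms=3/4b
Σ=12b of 12 (67bpm 3/4) — PASS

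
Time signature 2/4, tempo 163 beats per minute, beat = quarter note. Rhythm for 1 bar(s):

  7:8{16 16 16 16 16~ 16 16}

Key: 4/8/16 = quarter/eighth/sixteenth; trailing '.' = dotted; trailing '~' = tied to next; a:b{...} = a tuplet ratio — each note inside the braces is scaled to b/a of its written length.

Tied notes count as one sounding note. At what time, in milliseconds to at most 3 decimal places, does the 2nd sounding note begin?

1. 0.0ms @ 0 + 105.171ms (2/7)
2. 105.171ms @ 2/7 + 105.171ms (2/7)
3. 210.342ms @ 4/7 + 105.171ms (2/7)
4. 315.513ms @ 6/7 + 105.171ms (2/7)
5. 420.684ms @ 8/7 + 210.342ms (4/7)
6. 631.025ms @ 12/7 + 105.171ms (2/7)

note 2 onset = 2/7b = 105.171ms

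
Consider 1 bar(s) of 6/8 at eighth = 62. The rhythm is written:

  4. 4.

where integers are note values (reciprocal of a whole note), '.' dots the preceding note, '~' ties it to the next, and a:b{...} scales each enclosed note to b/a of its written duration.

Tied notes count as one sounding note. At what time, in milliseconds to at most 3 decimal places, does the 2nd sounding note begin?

1. 0.0ms @ 0 + 2903.226ms (3)
2. 2903.226ms @ 3 + 2903.226ms (3)

note 2 onset = 3b = 2903.226ms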